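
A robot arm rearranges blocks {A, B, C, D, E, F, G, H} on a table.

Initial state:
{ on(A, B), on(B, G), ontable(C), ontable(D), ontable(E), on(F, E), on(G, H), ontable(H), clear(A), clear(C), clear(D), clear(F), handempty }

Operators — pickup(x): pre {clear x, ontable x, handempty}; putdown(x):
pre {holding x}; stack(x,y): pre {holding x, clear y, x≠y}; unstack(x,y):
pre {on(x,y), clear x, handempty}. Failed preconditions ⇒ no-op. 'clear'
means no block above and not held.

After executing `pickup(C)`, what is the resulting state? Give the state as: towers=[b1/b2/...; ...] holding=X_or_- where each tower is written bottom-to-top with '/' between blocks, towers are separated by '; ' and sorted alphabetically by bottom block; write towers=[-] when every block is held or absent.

before: towers=[C; D; E/F; H/G/B/A] holding=-
pre[pickup(C)]: clear(C) ok, ontable(C) ok, handempty ok
all met → apply pickup(C)
after:  towers=[D; E/F; H/G/B/A] holding=C

towers=[D; E/F; H/G/B/A] holding=C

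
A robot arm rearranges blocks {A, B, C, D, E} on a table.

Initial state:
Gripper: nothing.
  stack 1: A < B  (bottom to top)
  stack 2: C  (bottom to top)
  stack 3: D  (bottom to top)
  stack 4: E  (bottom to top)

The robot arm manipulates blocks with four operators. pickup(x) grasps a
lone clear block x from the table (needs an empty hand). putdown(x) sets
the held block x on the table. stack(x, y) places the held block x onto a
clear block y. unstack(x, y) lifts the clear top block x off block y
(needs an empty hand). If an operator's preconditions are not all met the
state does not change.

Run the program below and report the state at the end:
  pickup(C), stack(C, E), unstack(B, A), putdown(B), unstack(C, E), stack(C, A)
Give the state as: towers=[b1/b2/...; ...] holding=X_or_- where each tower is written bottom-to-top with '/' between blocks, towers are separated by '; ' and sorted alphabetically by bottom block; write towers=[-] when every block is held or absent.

step 1 (pickup(C)): towers=[A/B; D; E] holding=C
step 2 (stack(C, E)): towers=[A/B; D; E/C] holding=-
step 3 (unstack(B, A)): towers=[A; D; E/C] holding=B
step 4 (putdown(B)): towers=[A; B; D; E/C] holding=-
step 5 (unstack(C, E)): towers=[A; B; D; E] holding=C
step 6 (stack(C, A)): towers=[A/C; B; D; E] holding=-

towers=[A/C; B; D; E] holding=-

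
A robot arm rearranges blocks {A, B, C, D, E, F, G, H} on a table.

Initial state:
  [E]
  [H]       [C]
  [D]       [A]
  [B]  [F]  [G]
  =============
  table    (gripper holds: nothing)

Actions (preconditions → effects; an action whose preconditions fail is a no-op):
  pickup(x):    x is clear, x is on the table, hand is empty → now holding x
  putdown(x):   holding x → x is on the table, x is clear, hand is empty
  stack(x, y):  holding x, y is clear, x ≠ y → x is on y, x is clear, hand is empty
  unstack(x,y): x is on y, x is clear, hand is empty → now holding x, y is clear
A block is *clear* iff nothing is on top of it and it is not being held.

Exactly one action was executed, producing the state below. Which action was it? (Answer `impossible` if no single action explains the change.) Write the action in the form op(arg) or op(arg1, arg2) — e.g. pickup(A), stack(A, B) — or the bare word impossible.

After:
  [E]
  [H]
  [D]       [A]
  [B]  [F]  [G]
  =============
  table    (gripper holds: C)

target: towers=[B/D/H/E; F; G/A] holding=C
     unstack(E, H) → towers=[B/D/H; F; G/A/C] holding=E
         pickup(F) → towers=[B/D/H/E; G/A/C] holding=F
     unstack(C, A) → towers=[B/D/H/E; F; G/A] holding=C  ← match

unstack(C, A)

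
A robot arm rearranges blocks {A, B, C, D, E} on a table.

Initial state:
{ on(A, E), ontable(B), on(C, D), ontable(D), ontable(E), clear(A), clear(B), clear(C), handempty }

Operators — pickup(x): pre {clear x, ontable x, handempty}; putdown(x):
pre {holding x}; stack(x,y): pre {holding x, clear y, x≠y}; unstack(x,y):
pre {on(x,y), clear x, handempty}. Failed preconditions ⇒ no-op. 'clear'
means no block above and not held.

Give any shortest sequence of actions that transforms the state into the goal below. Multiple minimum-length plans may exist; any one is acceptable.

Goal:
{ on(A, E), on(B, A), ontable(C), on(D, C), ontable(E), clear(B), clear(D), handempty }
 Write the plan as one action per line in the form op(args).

step 1 (pickup(B)): towers=[D/C; E/A] holding=B
step 2 (stack(B, A)): towers=[D/C; E/A/B] holding=-
step 3 (unstack(C, D)): towers=[D; E/A/B] holding=C
step 4 (putdown(C)): towers=[C; D; E/A/B] holding=-
step 5 (pickup(D)): towers=[C; E/A/B] holding=D
step 6 (stack(D, C)): towers=[C/D; E/A/B] holding=-
goal check: towers=[C/D; E/A/B] holding=- — reached (length 6, optimal by BFS)

pickup(B)
stack(B, A)
unstack(C, D)
putdown(C)
pickup(D)
stack(D, C)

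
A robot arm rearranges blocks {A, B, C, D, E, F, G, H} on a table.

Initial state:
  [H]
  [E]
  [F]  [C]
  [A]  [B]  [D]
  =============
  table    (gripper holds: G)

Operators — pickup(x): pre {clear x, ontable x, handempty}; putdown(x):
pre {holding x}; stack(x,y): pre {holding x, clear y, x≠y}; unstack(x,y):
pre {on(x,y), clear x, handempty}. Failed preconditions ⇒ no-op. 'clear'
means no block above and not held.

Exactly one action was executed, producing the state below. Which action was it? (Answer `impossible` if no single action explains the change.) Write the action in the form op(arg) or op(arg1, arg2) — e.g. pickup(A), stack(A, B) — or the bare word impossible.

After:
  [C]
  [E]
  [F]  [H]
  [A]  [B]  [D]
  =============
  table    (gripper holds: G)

target: towers=[A/F/E/C; B/H; D] holding=G
        putdown(G) → towers=[A/F/E/H; B/C; D; G] holding=-
       stack(G, H) → towers=[A/F/E/H/G; B/C; D] holding=-
       stack(G, D) → towers=[A/F/E/H; B/C; D/G] holding=-
       stack(G, C) → towers=[A/F/E/H; B/C/G; D] holding=-
none of the 4 applicable actions match → impossible

impossible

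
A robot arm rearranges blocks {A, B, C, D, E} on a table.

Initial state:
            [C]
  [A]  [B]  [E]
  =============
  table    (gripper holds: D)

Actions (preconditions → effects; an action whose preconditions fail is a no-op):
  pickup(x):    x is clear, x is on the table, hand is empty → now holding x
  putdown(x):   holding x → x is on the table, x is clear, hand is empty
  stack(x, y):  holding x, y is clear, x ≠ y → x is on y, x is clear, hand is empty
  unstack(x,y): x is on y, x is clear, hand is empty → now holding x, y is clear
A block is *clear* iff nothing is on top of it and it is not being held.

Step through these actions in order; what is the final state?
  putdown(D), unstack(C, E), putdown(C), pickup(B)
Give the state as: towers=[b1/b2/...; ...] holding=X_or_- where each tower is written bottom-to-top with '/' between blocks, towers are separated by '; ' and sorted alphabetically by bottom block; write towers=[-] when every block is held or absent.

step 1 (putdown(D)): towers=[A; B; D; E/C] holding=-
step 2 (unstack(C, E)): towers=[A; B; D; E] holding=C
step 3 (putdown(C)): towers=[A; B; C; D; E] holding=-
step 4 (pickup(B)): towers=[A; C; D; E] holding=B

towers=[A; C; D; E] holding=B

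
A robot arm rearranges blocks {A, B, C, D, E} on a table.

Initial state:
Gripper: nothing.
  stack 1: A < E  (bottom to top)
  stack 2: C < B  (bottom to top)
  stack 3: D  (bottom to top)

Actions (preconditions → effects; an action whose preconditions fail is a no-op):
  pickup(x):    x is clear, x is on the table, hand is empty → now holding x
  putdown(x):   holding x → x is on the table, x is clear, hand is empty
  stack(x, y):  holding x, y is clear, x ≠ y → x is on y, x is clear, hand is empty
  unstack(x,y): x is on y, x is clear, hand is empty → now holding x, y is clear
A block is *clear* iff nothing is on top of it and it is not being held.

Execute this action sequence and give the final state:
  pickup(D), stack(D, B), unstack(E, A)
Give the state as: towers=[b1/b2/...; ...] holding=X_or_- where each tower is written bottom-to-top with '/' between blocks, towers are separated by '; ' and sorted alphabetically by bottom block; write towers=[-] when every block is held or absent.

towers=[A; C/B/D] holding=E

step 1 (pickup(D)): towers=[A/E; C/B] holding=D
step 2 (stack(D, B)): towers=[A/E; C/B/D] holding=-
step 3 (unstack(E, A)): towers=[A; C/B/D] holding=E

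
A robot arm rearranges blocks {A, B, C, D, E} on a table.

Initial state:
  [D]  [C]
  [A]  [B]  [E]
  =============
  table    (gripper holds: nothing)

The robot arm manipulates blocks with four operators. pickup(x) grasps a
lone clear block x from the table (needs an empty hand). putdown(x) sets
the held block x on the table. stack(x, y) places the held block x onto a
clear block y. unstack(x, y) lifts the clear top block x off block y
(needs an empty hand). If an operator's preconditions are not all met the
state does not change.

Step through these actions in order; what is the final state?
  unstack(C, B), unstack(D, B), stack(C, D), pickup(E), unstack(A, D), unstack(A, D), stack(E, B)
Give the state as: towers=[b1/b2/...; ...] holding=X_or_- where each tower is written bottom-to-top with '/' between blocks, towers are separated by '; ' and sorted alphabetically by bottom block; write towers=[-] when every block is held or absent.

towers=[A/D/C; B/E] holding=-

step 1 (unstack(C, B)): towers=[A/D; B; E] holding=C
step 2 (unstack(D, B)) [no-op]: towers=[A/D; B; E] holding=C
step 3 (stack(C, D)): towers=[A/D/C; B; E] holding=-
step 4 (pickup(E)): towers=[A/D/C; B] holding=E
step 5 (unstack(A, D)) [no-op]: towers=[A/D/C; B] holding=E
step 6 (unstack(A, D)) [no-op]: towers=[A/D/C; B] holding=E
step 7 (stack(E, B)): towers=[A/D/C; B/E] holding=-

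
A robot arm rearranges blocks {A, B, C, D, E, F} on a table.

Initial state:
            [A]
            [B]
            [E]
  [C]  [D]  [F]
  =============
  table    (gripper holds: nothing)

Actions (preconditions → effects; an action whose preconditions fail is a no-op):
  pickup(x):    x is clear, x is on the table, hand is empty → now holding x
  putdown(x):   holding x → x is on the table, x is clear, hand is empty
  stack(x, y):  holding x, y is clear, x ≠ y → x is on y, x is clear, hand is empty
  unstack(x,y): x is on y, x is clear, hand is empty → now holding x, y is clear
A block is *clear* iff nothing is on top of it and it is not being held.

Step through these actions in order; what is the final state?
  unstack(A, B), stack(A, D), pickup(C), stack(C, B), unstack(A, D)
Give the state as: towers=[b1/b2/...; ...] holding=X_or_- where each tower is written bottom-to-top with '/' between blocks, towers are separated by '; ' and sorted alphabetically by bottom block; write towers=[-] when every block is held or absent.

step 1 (unstack(A, B)): towers=[C; D; F/E/B] holding=A
step 2 (stack(A, D)): towers=[C; D/A; F/E/B] holding=-
step 3 (pickup(C)): towers=[D/A; F/E/B] holding=C
step 4 (stack(C, B)): towers=[D/A; F/E/B/C] holding=-
step 5 (unstack(A, D)): towers=[D; F/E/B/C] holding=A

towers=[D; F/E/B/C] holding=A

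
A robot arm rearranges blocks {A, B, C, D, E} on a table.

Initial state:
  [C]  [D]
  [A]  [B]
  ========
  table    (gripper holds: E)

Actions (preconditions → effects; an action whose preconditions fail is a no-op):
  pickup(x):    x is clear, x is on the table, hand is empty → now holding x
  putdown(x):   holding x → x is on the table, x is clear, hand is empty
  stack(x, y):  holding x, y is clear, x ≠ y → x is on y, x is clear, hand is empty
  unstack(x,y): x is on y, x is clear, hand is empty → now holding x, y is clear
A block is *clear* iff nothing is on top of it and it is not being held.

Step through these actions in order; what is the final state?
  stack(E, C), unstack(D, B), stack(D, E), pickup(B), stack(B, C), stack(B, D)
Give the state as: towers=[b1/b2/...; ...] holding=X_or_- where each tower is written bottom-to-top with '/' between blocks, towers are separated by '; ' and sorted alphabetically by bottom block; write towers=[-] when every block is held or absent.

towers=[A/C/E/D/B] holding=-

step 1 (stack(E, C)): towers=[A/C/E; B/D] holding=-
step 2 (unstack(D, B)): towers=[A/C/E; B] holding=D
step 3 (stack(D, E)): towers=[A/C/E/D; B] holding=-
step 4 (pickup(B)): towers=[A/C/E/D] holding=B
step 5 (stack(B, C)) [no-op]: towers=[A/C/E/D] holding=B
step 6 (stack(B, D)): towers=[A/C/E/D/B] holding=-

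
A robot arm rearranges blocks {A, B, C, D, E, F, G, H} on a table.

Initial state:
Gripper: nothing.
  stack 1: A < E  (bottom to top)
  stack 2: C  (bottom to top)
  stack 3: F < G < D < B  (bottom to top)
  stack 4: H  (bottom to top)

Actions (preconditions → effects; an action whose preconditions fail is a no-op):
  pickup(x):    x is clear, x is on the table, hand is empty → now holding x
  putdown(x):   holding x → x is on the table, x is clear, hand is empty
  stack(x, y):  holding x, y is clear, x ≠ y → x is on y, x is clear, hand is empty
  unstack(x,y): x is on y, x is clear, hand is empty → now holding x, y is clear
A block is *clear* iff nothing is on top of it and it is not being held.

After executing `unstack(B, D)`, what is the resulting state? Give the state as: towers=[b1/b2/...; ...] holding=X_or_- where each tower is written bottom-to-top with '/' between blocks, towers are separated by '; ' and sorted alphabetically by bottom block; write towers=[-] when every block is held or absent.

towers=[A/E; C; F/G/D; H] holding=B

before: towers=[A/E; C; F/G/D/B; H] holding=-
pre[unstack(B, D)]: on(B,D) ✓, clear(B) ✓, handempty ✓
all met → apply unstack(B, D)
after:  towers=[A/E; C; F/G/D; H] holding=B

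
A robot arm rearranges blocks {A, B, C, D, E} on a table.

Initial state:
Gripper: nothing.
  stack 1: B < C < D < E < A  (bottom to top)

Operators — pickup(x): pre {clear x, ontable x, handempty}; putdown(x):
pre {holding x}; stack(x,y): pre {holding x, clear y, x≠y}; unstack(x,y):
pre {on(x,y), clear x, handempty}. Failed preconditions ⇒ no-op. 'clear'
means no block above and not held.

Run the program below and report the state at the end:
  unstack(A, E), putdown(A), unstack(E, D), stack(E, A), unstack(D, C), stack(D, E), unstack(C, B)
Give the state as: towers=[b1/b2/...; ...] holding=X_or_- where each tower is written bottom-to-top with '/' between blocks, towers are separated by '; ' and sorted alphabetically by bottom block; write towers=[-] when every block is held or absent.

towers=[A/E/D; B] holding=C

step 1 (unstack(A, E)): towers=[B/C/D/E] holding=A
step 2 (putdown(A)): towers=[A; B/C/D/E] holding=-
step 3 (unstack(E, D)): towers=[A; B/C/D] holding=E
step 4 (stack(E, A)): towers=[A/E; B/C/D] holding=-
step 5 (unstack(D, C)): towers=[A/E; B/C] holding=D
step 6 (stack(D, E)): towers=[A/E/D; B/C] holding=-
step 7 (unstack(C, B)): towers=[A/E/D; B] holding=C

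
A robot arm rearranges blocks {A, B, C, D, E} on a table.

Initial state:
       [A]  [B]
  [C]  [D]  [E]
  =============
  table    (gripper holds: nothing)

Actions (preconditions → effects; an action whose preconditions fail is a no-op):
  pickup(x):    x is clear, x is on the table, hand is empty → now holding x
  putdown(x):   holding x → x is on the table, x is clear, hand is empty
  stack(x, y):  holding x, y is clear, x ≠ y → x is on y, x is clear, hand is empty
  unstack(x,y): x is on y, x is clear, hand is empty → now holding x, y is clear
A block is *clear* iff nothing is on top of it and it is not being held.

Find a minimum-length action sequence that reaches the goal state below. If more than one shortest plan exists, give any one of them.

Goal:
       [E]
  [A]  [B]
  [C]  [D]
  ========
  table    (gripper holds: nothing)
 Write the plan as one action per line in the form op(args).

step 1 (unstack(A, D)): towers=[C; D; E/B] holding=A
step 2 (stack(A, C)): towers=[C/A; D; E/B] holding=-
step 3 (unstack(B, E)): towers=[C/A; D; E] holding=B
step 4 (stack(B, D)): towers=[C/A; D/B; E] holding=-
step 5 (pickup(E)): towers=[C/A; D/B] holding=E
step 6 (stack(E, B)): towers=[C/A; D/B/E] holding=-
goal check: towers=[C/A; D/B/E] holding=- — reached (length 6, optimal by BFS)

unstack(A, D)
stack(A, C)
unstack(B, E)
stack(B, D)
pickup(E)
stack(E, B)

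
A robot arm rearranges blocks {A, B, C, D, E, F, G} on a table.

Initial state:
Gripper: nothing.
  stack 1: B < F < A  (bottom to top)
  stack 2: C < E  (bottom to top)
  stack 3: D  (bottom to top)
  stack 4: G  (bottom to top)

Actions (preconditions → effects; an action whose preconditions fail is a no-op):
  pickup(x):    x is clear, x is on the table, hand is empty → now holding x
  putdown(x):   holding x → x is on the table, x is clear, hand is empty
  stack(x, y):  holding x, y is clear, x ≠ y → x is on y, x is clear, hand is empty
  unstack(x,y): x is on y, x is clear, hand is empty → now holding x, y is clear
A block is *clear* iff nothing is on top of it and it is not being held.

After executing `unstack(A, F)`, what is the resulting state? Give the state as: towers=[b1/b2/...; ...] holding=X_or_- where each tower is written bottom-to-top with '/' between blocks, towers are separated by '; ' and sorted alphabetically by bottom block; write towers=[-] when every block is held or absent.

before: towers=[B/F/A; C/E; D; G] holding=-
pre[unstack(A, F)]: on(A,F) ok, clear(A) ok, handempty ok
all met → apply unstack(A, F)
after:  towers=[B/F; C/E; D; G] holding=A

towers=[B/F; C/E; D; G] holding=A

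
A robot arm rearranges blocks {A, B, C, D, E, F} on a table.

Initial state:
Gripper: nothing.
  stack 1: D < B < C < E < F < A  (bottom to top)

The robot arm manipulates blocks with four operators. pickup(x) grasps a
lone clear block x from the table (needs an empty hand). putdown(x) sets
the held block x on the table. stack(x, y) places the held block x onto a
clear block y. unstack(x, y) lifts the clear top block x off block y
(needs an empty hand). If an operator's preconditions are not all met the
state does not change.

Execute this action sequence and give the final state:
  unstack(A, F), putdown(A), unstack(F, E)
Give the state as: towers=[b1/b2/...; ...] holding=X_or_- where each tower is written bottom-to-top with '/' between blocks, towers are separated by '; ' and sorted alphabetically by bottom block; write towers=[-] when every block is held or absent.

step 1 (unstack(A, F)): towers=[D/B/C/E/F] holding=A
step 2 (putdown(A)): towers=[A; D/B/C/E/F] holding=-
step 3 (unstack(F, E)): towers=[A; D/B/C/E] holding=F

towers=[A; D/B/C/E] holding=F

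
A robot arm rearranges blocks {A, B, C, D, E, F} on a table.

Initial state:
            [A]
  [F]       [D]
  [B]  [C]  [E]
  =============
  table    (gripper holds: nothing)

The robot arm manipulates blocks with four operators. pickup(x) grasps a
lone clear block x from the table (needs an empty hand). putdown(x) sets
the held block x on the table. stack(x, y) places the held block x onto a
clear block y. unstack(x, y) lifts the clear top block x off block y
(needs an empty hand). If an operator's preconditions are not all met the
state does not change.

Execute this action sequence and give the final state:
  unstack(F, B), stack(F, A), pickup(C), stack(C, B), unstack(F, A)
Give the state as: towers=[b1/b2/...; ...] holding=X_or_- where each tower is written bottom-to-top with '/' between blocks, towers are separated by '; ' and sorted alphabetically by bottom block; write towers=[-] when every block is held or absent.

towers=[B/C; E/D/A] holding=F

step 1 (unstack(F, B)): towers=[B; C; E/D/A] holding=F
step 2 (stack(F, A)): towers=[B; C; E/D/A/F] holding=-
step 3 (pickup(C)): towers=[B; E/D/A/F] holding=C
step 4 (stack(C, B)): towers=[B/C; E/D/A/F] holding=-
step 5 (unstack(F, A)): towers=[B/C; E/D/A] holding=F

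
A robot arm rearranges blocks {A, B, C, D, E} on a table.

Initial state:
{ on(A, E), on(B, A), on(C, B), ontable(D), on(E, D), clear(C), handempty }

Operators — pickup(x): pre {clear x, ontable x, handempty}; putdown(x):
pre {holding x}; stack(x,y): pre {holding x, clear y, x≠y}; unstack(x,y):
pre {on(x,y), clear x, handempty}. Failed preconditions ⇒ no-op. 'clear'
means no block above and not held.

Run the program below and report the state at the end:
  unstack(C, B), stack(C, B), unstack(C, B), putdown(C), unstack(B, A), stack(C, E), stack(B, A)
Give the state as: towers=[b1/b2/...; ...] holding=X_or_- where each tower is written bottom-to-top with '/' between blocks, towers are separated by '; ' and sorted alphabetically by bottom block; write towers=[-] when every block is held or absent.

towers=[C; D/E/A/B] holding=-

step 1 (unstack(C, B)): towers=[D/E/A/B] holding=C
step 2 (stack(C, B)): towers=[D/E/A/B/C] holding=-
step 3 (unstack(C, B)): towers=[D/E/A/B] holding=C
step 4 (putdown(C)): towers=[C; D/E/A/B] holding=-
step 5 (unstack(B, A)): towers=[C; D/E/A] holding=B
step 6 (stack(C, E)) [no-op]: towers=[C; D/E/A] holding=B
step 7 (stack(B, A)): towers=[C; D/E/A/B] holding=-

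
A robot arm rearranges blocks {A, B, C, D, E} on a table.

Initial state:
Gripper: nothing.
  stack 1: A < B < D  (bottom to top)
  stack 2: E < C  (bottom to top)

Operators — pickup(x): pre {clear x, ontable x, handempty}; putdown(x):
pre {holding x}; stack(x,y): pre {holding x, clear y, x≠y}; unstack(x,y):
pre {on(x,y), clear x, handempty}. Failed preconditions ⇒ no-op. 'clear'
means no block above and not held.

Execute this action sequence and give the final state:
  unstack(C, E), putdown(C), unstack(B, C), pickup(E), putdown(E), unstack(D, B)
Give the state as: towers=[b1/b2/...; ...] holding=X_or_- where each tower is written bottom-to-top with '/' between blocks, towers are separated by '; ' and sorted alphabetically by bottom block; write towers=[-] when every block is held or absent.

step 1 (unstack(C, E)): towers=[A/B/D; E] holding=C
step 2 (putdown(C)): towers=[A/B/D; C; E] holding=-
step 3 (unstack(B, C)) [no-op]: towers=[A/B/D; C; E] holding=-
step 4 (pickup(E)): towers=[A/B/D; C] holding=E
step 5 (putdown(E)): towers=[A/B/D; C; E] holding=-
step 6 (unstack(D, B)): towers=[A/B; C; E] holding=D

towers=[A/B; C; E] holding=D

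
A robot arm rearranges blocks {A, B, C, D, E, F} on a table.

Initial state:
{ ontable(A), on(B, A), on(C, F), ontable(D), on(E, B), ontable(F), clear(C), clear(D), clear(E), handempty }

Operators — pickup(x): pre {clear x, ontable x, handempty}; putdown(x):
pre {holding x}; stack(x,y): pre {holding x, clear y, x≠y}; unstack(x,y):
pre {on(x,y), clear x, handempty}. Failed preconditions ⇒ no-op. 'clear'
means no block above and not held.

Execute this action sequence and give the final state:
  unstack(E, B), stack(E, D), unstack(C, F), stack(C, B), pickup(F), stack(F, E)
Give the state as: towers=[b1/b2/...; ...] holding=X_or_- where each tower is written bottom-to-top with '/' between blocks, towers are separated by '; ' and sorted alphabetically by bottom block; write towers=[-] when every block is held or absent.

towers=[A/B/C; D/E/F] holding=-

step 1 (unstack(E, B)): towers=[A/B; D; F/C] holding=E
step 2 (stack(E, D)): towers=[A/B; D/E; F/C] holding=-
step 3 (unstack(C, F)): towers=[A/B; D/E; F] holding=C
step 4 (stack(C, B)): towers=[A/B/C; D/E; F] holding=-
step 5 (pickup(F)): towers=[A/B/C; D/E] holding=F
step 6 (stack(F, E)): towers=[A/B/C; D/E/F] holding=-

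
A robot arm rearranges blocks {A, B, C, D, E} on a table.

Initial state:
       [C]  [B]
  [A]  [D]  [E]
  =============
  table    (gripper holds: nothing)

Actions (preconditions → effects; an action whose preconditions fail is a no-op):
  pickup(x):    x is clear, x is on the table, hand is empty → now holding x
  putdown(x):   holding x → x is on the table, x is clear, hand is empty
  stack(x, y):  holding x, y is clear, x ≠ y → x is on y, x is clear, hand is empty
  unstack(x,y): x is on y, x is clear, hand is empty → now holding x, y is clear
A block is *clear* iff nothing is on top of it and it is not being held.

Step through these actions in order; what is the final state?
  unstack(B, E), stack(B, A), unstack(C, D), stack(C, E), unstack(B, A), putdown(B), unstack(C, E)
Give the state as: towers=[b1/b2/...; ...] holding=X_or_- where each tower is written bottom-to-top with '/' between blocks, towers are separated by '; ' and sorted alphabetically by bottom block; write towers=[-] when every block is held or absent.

towers=[A; B; D; E] holding=C

step 1 (unstack(B, E)): towers=[A; D/C; E] holding=B
step 2 (stack(B, A)): towers=[A/B; D/C; E] holding=-
step 3 (unstack(C, D)): towers=[A/B; D; E] holding=C
step 4 (stack(C, E)): towers=[A/B; D; E/C] holding=-
step 5 (unstack(B, A)): towers=[A; D; E/C] holding=B
step 6 (putdown(B)): towers=[A; B; D; E/C] holding=-
step 7 (unstack(C, E)): towers=[A; B; D; E] holding=C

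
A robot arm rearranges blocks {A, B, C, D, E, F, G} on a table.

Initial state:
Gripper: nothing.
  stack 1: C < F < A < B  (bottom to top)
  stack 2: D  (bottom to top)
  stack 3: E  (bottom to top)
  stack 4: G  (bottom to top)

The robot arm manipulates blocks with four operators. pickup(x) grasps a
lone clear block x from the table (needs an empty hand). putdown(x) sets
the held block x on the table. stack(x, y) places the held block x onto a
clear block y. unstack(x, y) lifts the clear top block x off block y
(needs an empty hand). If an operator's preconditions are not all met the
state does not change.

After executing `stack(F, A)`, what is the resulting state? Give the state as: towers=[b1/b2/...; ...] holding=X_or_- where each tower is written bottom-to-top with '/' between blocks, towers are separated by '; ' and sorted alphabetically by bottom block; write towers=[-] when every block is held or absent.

before: towers=[C/F/A/B; D; E; G] holding=-
pre[stack(F, A)]: holding(F) no, clear(A) no, F≠A yes
holding(F), clear(A) unmet → stack(F, A) is a no-op
after:  towers=[C/F/A/B; D; E; G] holding=-

towers=[C/F/A/B; D; E; G] holding=-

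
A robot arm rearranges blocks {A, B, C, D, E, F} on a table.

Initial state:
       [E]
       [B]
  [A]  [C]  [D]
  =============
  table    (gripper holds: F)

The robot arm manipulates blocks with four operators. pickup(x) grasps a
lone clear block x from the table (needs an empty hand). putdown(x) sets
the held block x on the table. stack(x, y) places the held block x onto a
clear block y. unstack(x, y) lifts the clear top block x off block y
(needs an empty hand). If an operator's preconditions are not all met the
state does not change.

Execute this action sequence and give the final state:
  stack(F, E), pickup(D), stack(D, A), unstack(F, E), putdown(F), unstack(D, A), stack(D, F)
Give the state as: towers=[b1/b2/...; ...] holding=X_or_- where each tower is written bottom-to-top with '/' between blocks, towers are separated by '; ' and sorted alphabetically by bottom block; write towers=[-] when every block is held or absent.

step 1 (stack(F, E)): towers=[A; C/B/E/F; D] holding=-
step 2 (pickup(D)): towers=[A; C/B/E/F] holding=D
step 3 (stack(D, A)): towers=[A/D; C/B/E/F] holding=-
step 4 (unstack(F, E)): towers=[A/D; C/B/E] holding=F
step 5 (putdown(F)): towers=[A/D; C/B/E; F] holding=-
step 6 (unstack(D, A)): towers=[A; C/B/E; F] holding=D
step 7 (stack(D, F)): towers=[A; C/B/E; F/D] holding=-

towers=[A; C/B/E; F/D] holding=-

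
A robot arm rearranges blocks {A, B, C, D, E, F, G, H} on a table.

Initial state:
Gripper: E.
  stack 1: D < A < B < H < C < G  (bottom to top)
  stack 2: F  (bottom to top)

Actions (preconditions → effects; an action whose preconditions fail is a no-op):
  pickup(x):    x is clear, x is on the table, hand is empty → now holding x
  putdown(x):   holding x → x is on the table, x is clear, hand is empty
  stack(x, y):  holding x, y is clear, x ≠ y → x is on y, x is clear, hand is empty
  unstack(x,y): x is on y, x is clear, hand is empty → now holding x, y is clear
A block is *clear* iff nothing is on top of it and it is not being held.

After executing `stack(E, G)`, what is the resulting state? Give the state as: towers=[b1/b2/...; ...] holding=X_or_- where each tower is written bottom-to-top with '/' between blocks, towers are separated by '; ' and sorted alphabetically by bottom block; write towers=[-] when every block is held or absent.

towers=[D/A/B/H/C/G/E; F] holding=-

before: towers=[D/A/B/H/C/G; F] holding=E
pre[stack(E, G)]: holding(E) ok, clear(G) ok, E≠G ok
all met → apply stack(E, G)
after:  towers=[D/A/B/H/C/G/E; F] holding=-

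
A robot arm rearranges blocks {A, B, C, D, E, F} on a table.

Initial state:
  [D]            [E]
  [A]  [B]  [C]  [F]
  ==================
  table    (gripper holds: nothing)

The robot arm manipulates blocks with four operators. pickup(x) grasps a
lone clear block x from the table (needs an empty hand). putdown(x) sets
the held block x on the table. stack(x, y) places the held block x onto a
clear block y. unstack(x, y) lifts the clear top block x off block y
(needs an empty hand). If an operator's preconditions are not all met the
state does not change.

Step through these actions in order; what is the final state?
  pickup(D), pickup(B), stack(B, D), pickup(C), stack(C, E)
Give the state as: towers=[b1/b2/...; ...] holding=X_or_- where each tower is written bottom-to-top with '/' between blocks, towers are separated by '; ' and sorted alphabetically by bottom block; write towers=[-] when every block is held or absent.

towers=[A/D/B; F/E/C] holding=-

step 1 (pickup(D)) [no-op]: towers=[A/D; B; C; F/E] holding=-
step 2 (pickup(B)): towers=[A/D; C; F/E] holding=B
step 3 (stack(B, D)): towers=[A/D/B; C; F/E] holding=-
step 4 (pickup(C)): towers=[A/D/B; F/E] holding=C
step 5 (stack(C, E)): towers=[A/D/B; F/E/C] holding=-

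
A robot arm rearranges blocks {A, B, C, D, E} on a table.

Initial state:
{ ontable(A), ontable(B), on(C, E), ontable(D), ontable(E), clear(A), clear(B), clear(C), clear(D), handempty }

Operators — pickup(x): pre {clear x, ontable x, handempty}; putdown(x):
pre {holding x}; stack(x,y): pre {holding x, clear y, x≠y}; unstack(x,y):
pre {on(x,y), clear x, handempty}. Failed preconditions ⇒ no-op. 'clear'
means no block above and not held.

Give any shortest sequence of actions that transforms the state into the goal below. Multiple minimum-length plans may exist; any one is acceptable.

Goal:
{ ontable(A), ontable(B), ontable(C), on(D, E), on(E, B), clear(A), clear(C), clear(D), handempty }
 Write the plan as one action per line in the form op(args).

unstack(C, E)
putdown(C)
pickup(E)
stack(E, B)
pickup(D)
stack(D, E)

step 1 (unstack(C, E)): towers=[A; B; D; E] holding=C
step 2 (putdown(C)): towers=[A; B; C; D; E] holding=-
step 3 (pickup(E)): towers=[A; B; C; D] holding=E
step 4 (stack(E, B)): towers=[A; B/E; C; D] holding=-
step 5 (pickup(D)): towers=[A; B/E; C] holding=D
step 6 (stack(D, E)): towers=[A; B/E/D; C] holding=-
goal check: towers=[A; B/E/D; C] holding=- — reached (length 6, optimal by BFS)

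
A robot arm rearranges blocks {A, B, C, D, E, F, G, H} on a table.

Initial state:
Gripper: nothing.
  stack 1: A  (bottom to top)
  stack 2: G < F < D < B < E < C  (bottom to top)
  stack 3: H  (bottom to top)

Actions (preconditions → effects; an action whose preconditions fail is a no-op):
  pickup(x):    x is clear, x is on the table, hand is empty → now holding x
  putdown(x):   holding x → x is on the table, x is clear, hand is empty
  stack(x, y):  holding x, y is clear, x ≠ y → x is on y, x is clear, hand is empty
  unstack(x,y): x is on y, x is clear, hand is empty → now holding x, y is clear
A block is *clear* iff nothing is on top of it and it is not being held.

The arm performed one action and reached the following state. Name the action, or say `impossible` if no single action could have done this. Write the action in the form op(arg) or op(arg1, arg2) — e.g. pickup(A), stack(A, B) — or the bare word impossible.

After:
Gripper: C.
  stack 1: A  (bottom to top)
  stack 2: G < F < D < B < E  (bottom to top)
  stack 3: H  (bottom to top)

target: towers=[A; G/F/D/B/E; H] holding=C
         pickup(A) → towers=[G/F/D/B/E/C; H] holding=A
         pickup(H) → towers=[A; G/F/D/B/E/C] holding=H
     unstack(C, E) → towers=[A; G/F/D/B/E; H] holding=C  ← match

unstack(C, E)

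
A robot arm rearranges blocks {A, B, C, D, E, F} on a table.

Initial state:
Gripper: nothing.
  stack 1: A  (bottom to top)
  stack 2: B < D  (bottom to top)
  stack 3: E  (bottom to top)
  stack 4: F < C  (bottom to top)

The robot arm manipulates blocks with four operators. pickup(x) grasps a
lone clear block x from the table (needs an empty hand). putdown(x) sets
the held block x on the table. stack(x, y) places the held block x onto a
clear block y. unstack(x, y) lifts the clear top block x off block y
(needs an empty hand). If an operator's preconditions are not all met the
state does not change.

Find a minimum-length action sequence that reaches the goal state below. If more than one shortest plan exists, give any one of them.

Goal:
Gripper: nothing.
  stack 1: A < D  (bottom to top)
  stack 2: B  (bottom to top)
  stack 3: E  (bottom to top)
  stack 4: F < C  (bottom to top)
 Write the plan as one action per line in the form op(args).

unstack(D, B)
stack(D, A)

step 1 (unstack(D, B)): towers=[A; B; E; F/C] holding=D
step 2 (stack(D, A)): towers=[A/D; B; E; F/C] holding=-
goal check: towers=[A/D; B; E; F/C] holding=- — reached (length 2, optimal by BFS)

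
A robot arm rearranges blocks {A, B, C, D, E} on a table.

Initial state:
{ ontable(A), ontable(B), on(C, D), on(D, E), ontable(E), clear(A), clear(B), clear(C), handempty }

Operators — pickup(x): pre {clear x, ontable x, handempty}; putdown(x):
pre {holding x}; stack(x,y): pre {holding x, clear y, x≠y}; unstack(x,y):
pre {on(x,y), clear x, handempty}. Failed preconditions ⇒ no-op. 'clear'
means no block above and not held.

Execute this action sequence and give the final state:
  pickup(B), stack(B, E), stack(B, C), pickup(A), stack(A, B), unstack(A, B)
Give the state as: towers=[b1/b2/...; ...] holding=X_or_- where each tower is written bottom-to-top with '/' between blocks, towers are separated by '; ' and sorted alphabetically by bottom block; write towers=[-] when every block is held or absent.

step 1 (pickup(B)): towers=[A; E/D/C] holding=B
step 2 (stack(B, E)) [no-op]: towers=[A; E/D/C] holding=B
step 3 (stack(B, C)): towers=[A; E/D/C/B] holding=-
step 4 (pickup(A)): towers=[E/D/C/B] holding=A
step 5 (stack(A, B)): towers=[E/D/C/B/A] holding=-
step 6 (unstack(A, B)): towers=[E/D/C/B] holding=A

towers=[E/D/C/B] holding=A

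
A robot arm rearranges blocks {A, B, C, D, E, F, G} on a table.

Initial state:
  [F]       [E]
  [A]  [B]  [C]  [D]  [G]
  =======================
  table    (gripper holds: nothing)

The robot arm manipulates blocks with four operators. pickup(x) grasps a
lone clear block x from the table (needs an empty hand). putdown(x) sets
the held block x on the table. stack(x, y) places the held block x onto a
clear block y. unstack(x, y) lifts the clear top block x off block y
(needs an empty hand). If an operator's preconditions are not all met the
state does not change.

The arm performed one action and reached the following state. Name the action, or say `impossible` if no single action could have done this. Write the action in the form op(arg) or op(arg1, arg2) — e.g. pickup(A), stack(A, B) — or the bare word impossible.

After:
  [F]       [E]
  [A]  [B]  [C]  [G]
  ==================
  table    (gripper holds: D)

pickup(D)

target: towers=[A/F; B; C/E; G] holding=D
         pickup(B) → towers=[A/F; C/E; D; G] holding=B
     unstack(F, A) → towers=[A; B; C/E; D; G] holding=F
         pickup(G) → towers=[A/F; B; C/E; D] holding=G
         pickup(D) → towers=[A/F; B; C/E; G] holding=D  ← match
     unstack(E, C) → towers=[A/F; B; C; D; G] holding=E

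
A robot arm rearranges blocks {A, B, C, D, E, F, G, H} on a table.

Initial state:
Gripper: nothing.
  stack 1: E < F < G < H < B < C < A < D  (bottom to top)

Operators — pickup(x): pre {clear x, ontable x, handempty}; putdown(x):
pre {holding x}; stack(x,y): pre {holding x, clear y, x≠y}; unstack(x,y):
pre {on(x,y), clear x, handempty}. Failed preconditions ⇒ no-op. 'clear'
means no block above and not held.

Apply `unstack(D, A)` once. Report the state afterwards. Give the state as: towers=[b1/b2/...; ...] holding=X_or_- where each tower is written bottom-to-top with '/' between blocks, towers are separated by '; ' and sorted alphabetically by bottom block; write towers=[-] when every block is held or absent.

towers=[E/F/G/H/B/C/A] holding=D

before: towers=[E/F/G/H/B/C/A/D] holding=-
pre[unstack(D, A)]: on(D,A) ok, clear(D) ok, handempty ok
all met → apply unstack(D, A)
after:  towers=[E/F/G/H/B/C/A] holding=D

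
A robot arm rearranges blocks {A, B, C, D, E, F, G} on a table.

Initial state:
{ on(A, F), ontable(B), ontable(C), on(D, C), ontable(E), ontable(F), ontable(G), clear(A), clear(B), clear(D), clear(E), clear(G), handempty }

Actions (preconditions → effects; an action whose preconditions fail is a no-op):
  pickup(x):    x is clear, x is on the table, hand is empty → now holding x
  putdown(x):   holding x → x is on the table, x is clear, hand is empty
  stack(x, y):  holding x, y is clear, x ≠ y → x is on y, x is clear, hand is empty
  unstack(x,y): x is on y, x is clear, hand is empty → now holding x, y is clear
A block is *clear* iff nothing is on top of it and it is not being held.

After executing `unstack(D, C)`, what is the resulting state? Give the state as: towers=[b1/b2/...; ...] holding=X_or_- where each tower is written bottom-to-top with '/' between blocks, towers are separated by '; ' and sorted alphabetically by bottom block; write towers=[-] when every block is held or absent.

before: towers=[B; C/D; E; F/A; G] holding=-
pre[unstack(D, C)]: on(D,C) yes, clear(D) yes, handempty yes
all met → apply unstack(D, C)
after:  towers=[B; C; E; F/A; G] holding=D

towers=[B; C; E; F/A; G] holding=D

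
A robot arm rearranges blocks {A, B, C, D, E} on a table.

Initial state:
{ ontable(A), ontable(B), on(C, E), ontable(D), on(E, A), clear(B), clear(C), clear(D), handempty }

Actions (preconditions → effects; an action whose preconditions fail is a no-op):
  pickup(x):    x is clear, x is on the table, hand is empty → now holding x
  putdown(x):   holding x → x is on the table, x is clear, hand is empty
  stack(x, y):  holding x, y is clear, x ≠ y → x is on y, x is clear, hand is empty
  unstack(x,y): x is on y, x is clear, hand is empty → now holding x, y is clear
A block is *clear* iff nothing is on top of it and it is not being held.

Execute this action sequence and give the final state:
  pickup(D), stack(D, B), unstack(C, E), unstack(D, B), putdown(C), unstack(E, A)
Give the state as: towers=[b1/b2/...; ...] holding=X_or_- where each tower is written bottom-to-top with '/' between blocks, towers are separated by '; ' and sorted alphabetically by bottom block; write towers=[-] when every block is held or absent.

step 1 (pickup(D)): towers=[A/E/C; B] holding=D
step 2 (stack(D, B)): towers=[A/E/C; B/D] holding=-
step 3 (unstack(C, E)): towers=[A/E; B/D] holding=C
step 4 (unstack(D, B)) [no-op]: towers=[A/E; B/D] holding=C
step 5 (putdown(C)): towers=[A/E; B/D; C] holding=-
step 6 (unstack(E, A)): towers=[A; B/D; C] holding=E

towers=[A; B/D; C] holding=E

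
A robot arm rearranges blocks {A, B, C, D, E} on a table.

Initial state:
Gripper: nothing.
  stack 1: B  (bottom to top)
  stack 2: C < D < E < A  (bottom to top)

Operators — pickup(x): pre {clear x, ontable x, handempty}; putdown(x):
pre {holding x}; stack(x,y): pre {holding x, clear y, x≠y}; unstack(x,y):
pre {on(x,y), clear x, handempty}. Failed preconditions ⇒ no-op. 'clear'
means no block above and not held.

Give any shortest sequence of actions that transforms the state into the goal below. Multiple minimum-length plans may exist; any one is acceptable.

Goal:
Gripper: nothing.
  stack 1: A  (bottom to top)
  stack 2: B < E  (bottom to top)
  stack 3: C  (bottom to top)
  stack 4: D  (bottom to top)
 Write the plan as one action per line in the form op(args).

unstack(A, E)
putdown(A)
unstack(E, D)
stack(E, B)
unstack(D, C)
putdown(D)

step 1 (unstack(A, E)): towers=[B; C/D/E] holding=A
step 2 (putdown(A)): towers=[A; B; C/D/E] holding=-
step 3 (unstack(E, D)): towers=[A; B; C/D] holding=E
step 4 (stack(E, B)): towers=[A; B/E; C/D] holding=-
step 5 (unstack(D, C)): towers=[A; B/E; C] holding=D
step 6 (putdown(D)): towers=[A; B/E; C; D] holding=-
goal check: towers=[A; B/E; C; D] holding=- — reached (length 6, optimal by BFS)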